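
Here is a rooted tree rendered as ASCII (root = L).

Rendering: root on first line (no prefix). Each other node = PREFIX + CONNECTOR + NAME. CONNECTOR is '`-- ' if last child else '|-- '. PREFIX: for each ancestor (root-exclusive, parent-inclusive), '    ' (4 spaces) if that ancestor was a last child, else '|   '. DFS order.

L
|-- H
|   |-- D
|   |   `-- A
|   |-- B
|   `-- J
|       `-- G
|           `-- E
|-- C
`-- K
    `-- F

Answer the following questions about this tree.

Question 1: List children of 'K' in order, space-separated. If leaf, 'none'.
Answer: F

Derivation:
Node K's children (from adjacency): F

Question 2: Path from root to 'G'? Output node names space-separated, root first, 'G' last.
Walk down from root: L -> H -> J -> G

Answer: L H J G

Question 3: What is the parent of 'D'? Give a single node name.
Answer: H

Derivation:
Scan adjacency: D appears as child of H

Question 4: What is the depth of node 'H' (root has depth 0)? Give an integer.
Path from root to H: L -> H
Depth = number of edges = 1

Answer: 1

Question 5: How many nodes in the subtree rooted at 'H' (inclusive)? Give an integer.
Answer: 7

Derivation:
Subtree rooted at H contains: A, B, D, E, G, H, J
Count = 7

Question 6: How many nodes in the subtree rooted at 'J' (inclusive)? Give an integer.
Subtree rooted at J contains: E, G, J
Count = 3

Answer: 3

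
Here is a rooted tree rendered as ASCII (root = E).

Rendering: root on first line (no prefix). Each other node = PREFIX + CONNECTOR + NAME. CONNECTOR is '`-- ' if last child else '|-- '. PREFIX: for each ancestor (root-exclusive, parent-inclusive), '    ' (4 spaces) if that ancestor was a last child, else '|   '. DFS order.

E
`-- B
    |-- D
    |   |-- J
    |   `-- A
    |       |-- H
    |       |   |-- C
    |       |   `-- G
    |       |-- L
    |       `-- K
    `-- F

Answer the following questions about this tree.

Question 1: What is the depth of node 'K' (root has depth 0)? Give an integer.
Answer: 4

Derivation:
Path from root to K: E -> B -> D -> A -> K
Depth = number of edges = 4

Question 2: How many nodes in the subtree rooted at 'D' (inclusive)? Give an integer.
Answer: 8

Derivation:
Subtree rooted at D contains: A, C, D, G, H, J, K, L
Count = 8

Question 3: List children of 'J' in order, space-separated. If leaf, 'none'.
Answer: none

Derivation:
Node J's children (from adjacency): (leaf)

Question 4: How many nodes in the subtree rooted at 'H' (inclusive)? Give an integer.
Subtree rooted at H contains: C, G, H
Count = 3

Answer: 3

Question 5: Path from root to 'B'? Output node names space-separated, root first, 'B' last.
Walk down from root: E -> B

Answer: E B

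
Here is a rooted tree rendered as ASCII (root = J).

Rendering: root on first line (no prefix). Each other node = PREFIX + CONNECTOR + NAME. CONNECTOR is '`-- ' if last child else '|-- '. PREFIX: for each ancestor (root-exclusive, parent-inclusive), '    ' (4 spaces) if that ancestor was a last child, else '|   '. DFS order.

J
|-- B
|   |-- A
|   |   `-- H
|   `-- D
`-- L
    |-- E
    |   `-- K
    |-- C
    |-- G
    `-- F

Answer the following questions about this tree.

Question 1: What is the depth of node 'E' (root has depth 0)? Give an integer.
Answer: 2

Derivation:
Path from root to E: J -> L -> E
Depth = number of edges = 2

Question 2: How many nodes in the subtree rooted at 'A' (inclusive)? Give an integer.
Subtree rooted at A contains: A, H
Count = 2

Answer: 2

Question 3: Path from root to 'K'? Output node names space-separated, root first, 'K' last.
Walk down from root: J -> L -> E -> K

Answer: J L E K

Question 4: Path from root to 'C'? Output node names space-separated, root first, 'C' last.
Walk down from root: J -> L -> C

Answer: J L C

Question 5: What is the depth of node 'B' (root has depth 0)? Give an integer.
Path from root to B: J -> B
Depth = number of edges = 1

Answer: 1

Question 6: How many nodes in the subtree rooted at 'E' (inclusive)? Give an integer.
Answer: 2

Derivation:
Subtree rooted at E contains: E, K
Count = 2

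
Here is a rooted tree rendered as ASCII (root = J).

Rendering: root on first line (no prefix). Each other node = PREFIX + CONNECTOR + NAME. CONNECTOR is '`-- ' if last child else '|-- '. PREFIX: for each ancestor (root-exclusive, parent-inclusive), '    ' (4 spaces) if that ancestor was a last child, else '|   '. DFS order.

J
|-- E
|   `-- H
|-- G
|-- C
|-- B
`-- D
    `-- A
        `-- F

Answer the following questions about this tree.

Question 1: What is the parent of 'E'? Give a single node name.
Scan adjacency: E appears as child of J

Answer: J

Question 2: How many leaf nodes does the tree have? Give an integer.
Answer: 5

Derivation:
Leaves (nodes with no children): B, C, F, G, H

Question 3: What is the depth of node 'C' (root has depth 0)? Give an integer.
Path from root to C: J -> C
Depth = number of edges = 1

Answer: 1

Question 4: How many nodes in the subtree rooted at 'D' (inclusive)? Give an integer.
Answer: 3

Derivation:
Subtree rooted at D contains: A, D, F
Count = 3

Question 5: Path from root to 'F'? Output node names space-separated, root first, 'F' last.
Walk down from root: J -> D -> A -> F

Answer: J D A F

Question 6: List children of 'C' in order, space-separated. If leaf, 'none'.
Node C's children (from adjacency): (leaf)

Answer: none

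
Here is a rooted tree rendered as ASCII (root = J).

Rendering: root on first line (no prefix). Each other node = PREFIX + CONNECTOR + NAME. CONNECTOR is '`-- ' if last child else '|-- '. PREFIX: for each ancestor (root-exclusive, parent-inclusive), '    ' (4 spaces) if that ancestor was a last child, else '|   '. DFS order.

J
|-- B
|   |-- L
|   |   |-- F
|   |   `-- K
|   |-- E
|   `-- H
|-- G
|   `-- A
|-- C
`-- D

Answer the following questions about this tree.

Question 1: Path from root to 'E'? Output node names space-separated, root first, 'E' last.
Walk down from root: J -> B -> E

Answer: J B E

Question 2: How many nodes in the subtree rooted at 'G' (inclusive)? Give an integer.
Subtree rooted at G contains: A, G
Count = 2

Answer: 2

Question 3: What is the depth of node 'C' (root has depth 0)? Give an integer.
Path from root to C: J -> C
Depth = number of edges = 1

Answer: 1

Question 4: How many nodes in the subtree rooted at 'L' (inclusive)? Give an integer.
Answer: 3

Derivation:
Subtree rooted at L contains: F, K, L
Count = 3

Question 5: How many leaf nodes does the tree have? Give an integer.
Leaves (nodes with no children): A, C, D, E, F, H, K

Answer: 7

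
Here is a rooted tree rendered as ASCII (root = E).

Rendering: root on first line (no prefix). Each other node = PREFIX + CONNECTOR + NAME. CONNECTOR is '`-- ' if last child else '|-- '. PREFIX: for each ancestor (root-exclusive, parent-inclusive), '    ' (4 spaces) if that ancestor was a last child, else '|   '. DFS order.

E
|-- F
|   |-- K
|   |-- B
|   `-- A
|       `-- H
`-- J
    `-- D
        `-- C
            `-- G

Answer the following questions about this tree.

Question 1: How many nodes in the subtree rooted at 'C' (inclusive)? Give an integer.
Subtree rooted at C contains: C, G
Count = 2

Answer: 2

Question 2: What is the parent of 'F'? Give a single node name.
Scan adjacency: F appears as child of E

Answer: E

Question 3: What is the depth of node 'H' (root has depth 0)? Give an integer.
Path from root to H: E -> F -> A -> H
Depth = number of edges = 3

Answer: 3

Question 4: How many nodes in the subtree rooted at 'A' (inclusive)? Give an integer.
Subtree rooted at A contains: A, H
Count = 2

Answer: 2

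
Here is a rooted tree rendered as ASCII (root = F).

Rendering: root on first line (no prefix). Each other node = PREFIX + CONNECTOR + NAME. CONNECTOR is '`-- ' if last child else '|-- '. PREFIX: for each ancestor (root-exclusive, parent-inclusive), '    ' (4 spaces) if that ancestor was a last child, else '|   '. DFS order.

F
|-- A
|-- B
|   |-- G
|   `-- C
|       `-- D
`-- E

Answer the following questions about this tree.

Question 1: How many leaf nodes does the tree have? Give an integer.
Leaves (nodes with no children): A, D, E, G

Answer: 4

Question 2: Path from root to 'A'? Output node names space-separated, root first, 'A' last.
Walk down from root: F -> A

Answer: F A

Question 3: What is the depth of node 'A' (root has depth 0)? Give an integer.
Answer: 1

Derivation:
Path from root to A: F -> A
Depth = number of edges = 1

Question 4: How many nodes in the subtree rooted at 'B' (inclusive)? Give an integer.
Answer: 4

Derivation:
Subtree rooted at B contains: B, C, D, G
Count = 4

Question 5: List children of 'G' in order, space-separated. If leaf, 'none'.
Answer: none

Derivation:
Node G's children (from adjacency): (leaf)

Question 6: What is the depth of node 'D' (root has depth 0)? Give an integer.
Answer: 3

Derivation:
Path from root to D: F -> B -> C -> D
Depth = number of edges = 3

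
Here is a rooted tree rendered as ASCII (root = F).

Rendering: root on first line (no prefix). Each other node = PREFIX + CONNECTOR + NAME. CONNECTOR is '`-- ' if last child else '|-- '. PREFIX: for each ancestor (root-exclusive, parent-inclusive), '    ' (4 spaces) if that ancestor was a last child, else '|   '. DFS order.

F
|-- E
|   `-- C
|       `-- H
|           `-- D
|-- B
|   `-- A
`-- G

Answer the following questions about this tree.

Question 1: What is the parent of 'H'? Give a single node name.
Scan adjacency: H appears as child of C

Answer: C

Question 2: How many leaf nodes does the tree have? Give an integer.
Leaves (nodes with no children): A, D, G

Answer: 3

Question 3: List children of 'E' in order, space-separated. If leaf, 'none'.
Answer: C

Derivation:
Node E's children (from adjacency): C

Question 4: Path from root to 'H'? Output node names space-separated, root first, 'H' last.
Walk down from root: F -> E -> C -> H

Answer: F E C H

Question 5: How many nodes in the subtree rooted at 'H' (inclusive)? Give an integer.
Subtree rooted at H contains: D, H
Count = 2

Answer: 2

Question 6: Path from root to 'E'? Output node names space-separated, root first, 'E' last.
Walk down from root: F -> E

Answer: F E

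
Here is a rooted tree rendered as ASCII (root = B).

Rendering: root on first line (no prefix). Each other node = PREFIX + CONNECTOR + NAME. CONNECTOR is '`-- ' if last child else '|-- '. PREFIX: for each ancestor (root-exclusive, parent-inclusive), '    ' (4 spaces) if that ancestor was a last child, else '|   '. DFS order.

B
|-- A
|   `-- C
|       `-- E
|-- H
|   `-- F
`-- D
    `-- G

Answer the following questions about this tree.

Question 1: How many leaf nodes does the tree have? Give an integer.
Answer: 3

Derivation:
Leaves (nodes with no children): E, F, G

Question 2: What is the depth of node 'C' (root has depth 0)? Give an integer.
Path from root to C: B -> A -> C
Depth = number of edges = 2

Answer: 2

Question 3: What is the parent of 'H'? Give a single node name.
Scan adjacency: H appears as child of B

Answer: B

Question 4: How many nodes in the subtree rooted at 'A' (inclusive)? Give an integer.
Subtree rooted at A contains: A, C, E
Count = 3

Answer: 3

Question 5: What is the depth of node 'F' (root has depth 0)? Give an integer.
Answer: 2

Derivation:
Path from root to F: B -> H -> F
Depth = number of edges = 2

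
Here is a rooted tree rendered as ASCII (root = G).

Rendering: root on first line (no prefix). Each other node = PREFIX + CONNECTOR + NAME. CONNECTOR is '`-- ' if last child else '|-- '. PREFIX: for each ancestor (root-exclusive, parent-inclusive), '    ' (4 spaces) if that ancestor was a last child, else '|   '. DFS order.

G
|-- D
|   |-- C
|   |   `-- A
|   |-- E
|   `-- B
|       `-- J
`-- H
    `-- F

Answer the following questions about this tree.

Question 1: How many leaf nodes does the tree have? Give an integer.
Leaves (nodes with no children): A, E, F, J

Answer: 4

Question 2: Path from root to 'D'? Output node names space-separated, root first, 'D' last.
Walk down from root: G -> D

Answer: G D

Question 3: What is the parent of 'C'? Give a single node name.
Scan adjacency: C appears as child of D

Answer: D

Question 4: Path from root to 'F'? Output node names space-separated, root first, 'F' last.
Walk down from root: G -> H -> F

Answer: G H F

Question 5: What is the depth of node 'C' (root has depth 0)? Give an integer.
Path from root to C: G -> D -> C
Depth = number of edges = 2

Answer: 2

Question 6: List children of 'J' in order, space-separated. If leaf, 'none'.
Answer: none

Derivation:
Node J's children (from adjacency): (leaf)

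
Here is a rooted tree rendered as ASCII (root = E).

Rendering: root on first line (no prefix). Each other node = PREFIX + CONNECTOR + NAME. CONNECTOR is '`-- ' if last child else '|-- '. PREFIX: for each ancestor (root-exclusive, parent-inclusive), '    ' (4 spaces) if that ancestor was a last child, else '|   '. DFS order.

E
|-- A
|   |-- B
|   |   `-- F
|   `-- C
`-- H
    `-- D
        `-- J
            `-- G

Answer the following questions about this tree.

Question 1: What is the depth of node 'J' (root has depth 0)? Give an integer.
Answer: 3

Derivation:
Path from root to J: E -> H -> D -> J
Depth = number of edges = 3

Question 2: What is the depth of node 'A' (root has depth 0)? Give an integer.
Path from root to A: E -> A
Depth = number of edges = 1

Answer: 1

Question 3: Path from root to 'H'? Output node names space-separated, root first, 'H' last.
Answer: E H

Derivation:
Walk down from root: E -> H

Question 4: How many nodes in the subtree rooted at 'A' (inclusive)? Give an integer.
Answer: 4

Derivation:
Subtree rooted at A contains: A, B, C, F
Count = 4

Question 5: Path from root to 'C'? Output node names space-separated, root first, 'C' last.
Walk down from root: E -> A -> C

Answer: E A C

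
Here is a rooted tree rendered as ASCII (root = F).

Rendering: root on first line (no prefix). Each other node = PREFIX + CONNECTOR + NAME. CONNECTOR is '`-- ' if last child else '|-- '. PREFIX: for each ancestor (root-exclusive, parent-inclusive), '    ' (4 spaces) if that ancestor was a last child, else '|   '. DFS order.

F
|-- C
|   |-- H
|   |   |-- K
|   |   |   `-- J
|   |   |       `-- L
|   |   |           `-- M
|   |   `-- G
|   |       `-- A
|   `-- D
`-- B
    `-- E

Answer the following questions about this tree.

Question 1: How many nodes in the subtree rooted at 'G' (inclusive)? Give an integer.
Answer: 2

Derivation:
Subtree rooted at G contains: A, G
Count = 2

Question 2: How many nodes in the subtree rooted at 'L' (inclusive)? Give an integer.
Subtree rooted at L contains: L, M
Count = 2

Answer: 2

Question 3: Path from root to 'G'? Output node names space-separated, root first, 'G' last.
Answer: F C H G

Derivation:
Walk down from root: F -> C -> H -> G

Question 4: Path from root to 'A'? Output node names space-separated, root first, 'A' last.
Answer: F C H G A

Derivation:
Walk down from root: F -> C -> H -> G -> A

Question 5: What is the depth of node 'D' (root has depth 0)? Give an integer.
Answer: 2

Derivation:
Path from root to D: F -> C -> D
Depth = number of edges = 2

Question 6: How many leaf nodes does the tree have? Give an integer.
Leaves (nodes with no children): A, D, E, M

Answer: 4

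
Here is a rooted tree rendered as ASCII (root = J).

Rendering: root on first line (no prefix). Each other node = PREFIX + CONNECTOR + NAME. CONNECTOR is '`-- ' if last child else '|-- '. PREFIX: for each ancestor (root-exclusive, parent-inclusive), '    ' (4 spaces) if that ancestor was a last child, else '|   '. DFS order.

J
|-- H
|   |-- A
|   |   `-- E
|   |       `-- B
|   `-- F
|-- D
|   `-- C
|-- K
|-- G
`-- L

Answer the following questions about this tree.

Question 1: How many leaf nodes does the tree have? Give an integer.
Leaves (nodes with no children): B, C, F, G, K, L

Answer: 6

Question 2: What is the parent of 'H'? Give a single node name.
Scan adjacency: H appears as child of J

Answer: J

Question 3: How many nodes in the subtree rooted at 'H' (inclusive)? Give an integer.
Subtree rooted at H contains: A, B, E, F, H
Count = 5

Answer: 5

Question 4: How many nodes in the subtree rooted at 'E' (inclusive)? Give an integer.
Subtree rooted at E contains: B, E
Count = 2

Answer: 2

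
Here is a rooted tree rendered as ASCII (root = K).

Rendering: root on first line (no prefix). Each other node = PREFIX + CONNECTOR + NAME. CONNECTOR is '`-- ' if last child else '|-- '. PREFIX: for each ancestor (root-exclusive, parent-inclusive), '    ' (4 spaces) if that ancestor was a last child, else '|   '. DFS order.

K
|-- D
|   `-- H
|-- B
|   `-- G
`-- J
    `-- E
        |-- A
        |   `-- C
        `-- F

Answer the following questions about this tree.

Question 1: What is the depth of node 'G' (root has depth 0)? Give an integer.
Path from root to G: K -> B -> G
Depth = number of edges = 2

Answer: 2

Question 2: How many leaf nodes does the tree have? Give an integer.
Leaves (nodes with no children): C, F, G, H

Answer: 4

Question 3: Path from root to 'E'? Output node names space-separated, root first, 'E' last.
Walk down from root: K -> J -> E

Answer: K J E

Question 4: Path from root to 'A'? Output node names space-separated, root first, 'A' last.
Answer: K J E A

Derivation:
Walk down from root: K -> J -> E -> A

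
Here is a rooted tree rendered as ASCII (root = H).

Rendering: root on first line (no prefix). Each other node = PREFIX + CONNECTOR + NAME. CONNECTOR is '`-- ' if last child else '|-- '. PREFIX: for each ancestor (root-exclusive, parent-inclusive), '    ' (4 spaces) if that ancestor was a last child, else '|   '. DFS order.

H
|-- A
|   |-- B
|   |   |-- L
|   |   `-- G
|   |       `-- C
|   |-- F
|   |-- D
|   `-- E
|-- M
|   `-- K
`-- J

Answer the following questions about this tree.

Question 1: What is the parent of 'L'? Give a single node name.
Answer: B

Derivation:
Scan adjacency: L appears as child of B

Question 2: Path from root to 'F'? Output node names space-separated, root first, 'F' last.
Walk down from root: H -> A -> F

Answer: H A F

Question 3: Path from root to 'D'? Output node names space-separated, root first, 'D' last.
Answer: H A D

Derivation:
Walk down from root: H -> A -> D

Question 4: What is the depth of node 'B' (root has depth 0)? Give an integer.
Path from root to B: H -> A -> B
Depth = number of edges = 2

Answer: 2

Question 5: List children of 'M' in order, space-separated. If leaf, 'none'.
Answer: K

Derivation:
Node M's children (from adjacency): K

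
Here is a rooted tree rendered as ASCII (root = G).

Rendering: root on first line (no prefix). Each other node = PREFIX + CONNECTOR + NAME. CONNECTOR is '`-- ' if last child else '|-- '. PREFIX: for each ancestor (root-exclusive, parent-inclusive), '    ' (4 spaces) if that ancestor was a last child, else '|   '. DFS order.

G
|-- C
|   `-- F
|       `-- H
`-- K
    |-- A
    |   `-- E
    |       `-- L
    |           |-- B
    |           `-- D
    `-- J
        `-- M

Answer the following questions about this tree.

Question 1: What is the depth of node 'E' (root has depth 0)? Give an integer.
Answer: 3

Derivation:
Path from root to E: G -> K -> A -> E
Depth = number of edges = 3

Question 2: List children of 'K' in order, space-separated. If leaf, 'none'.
Node K's children (from adjacency): A, J

Answer: A J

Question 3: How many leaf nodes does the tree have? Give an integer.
Answer: 4

Derivation:
Leaves (nodes with no children): B, D, H, M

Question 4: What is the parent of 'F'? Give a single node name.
Scan adjacency: F appears as child of C

Answer: C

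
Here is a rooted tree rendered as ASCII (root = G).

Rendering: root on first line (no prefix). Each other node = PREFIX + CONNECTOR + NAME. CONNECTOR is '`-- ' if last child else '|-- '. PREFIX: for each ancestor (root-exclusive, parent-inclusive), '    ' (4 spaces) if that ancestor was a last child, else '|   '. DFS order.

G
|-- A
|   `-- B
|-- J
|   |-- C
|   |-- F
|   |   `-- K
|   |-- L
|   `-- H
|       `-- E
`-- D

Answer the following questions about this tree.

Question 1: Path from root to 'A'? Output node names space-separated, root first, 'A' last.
Walk down from root: G -> A

Answer: G A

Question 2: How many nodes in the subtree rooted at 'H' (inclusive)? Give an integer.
Subtree rooted at H contains: E, H
Count = 2

Answer: 2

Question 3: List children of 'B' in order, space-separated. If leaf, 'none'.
Answer: none

Derivation:
Node B's children (from adjacency): (leaf)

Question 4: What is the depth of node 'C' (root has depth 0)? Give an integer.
Answer: 2

Derivation:
Path from root to C: G -> J -> C
Depth = number of edges = 2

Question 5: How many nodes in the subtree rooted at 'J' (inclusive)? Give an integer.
Answer: 7

Derivation:
Subtree rooted at J contains: C, E, F, H, J, K, L
Count = 7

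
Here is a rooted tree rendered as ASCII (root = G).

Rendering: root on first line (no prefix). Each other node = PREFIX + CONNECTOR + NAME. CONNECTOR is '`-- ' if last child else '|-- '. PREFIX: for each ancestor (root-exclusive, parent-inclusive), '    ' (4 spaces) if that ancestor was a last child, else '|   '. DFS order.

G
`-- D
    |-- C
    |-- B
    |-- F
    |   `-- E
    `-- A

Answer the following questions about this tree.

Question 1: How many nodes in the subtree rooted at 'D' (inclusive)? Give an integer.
Answer: 6

Derivation:
Subtree rooted at D contains: A, B, C, D, E, F
Count = 6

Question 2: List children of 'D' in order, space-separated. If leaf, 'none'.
Node D's children (from adjacency): C, B, F, A

Answer: C B F A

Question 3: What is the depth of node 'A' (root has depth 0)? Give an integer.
Path from root to A: G -> D -> A
Depth = number of edges = 2

Answer: 2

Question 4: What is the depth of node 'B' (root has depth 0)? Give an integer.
Path from root to B: G -> D -> B
Depth = number of edges = 2

Answer: 2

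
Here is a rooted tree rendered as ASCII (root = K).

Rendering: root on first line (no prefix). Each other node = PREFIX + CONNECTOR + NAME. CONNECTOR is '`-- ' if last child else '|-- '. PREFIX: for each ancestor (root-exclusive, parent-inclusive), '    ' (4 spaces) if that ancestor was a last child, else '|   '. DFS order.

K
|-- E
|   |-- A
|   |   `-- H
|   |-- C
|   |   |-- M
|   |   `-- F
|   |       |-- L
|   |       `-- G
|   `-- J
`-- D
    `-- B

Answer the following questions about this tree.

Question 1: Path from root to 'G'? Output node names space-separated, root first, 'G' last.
Answer: K E C F G

Derivation:
Walk down from root: K -> E -> C -> F -> G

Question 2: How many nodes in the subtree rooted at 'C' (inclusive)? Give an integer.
Subtree rooted at C contains: C, F, G, L, M
Count = 5

Answer: 5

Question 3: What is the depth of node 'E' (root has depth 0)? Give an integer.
Path from root to E: K -> E
Depth = number of edges = 1

Answer: 1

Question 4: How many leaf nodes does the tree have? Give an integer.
Answer: 6

Derivation:
Leaves (nodes with no children): B, G, H, J, L, M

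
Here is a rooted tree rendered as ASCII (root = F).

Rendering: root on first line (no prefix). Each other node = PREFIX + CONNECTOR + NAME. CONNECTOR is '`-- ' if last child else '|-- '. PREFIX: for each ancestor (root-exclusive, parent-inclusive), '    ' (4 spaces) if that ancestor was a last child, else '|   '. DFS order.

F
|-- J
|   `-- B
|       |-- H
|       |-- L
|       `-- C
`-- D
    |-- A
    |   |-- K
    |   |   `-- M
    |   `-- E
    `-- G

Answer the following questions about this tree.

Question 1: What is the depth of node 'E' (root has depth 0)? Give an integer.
Path from root to E: F -> D -> A -> E
Depth = number of edges = 3

Answer: 3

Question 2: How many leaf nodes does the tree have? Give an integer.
Leaves (nodes with no children): C, E, G, H, L, M

Answer: 6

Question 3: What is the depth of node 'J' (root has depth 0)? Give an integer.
Path from root to J: F -> J
Depth = number of edges = 1

Answer: 1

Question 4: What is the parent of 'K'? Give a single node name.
Answer: A

Derivation:
Scan adjacency: K appears as child of A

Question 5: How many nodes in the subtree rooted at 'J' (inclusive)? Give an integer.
Answer: 5

Derivation:
Subtree rooted at J contains: B, C, H, J, L
Count = 5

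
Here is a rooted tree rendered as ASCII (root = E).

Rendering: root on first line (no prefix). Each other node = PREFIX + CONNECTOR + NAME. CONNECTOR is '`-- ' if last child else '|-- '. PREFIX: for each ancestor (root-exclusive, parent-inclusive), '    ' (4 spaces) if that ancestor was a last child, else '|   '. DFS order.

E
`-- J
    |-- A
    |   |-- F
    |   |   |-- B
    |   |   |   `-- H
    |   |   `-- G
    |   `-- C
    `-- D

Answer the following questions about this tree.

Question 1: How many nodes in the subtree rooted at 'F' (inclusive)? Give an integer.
Answer: 4

Derivation:
Subtree rooted at F contains: B, F, G, H
Count = 4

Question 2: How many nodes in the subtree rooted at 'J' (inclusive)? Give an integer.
Subtree rooted at J contains: A, B, C, D, F, G, H, J
Count = 8

Answer: 8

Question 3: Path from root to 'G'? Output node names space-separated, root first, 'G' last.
Walk down from root: E -> J -> A -> F -> G

Answer: E J A F G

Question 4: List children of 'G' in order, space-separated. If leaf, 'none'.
Node G's children (from adjacency): (leaf)

Answer: none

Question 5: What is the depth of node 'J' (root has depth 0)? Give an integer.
Answer: 1

Derivation:
Path from root to J: E -> J
Depth = number of edges = 1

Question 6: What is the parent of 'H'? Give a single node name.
Answer: B

Derivation:
Scan adjacency: H appears as child of B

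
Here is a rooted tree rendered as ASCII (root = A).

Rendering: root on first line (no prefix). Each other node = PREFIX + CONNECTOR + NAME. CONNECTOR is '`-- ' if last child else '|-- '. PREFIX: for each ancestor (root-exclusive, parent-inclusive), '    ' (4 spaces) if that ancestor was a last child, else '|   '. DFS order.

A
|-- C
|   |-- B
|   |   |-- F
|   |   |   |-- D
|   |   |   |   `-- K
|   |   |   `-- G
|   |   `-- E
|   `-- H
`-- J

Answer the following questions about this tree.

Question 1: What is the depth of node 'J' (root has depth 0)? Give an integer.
Path from root to J: A -> J
Depth = number of edges = 1

Answer: 1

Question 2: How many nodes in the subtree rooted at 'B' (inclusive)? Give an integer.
Subtree rooted at B contains: B, D, E, F, G, K
Count = 6

Answer: 6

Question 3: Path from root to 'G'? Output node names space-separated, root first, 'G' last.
Answer: A C B F G

Derivation:
Walk down from root: A -> C -> B -> F -> G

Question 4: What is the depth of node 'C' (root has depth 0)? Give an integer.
Answer: 1

Derivation:
Path from root to C: A -> C
Depth = number of edges = 1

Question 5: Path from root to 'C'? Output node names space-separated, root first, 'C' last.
Answer: A C

Derivation:
Walk down from root: A -> C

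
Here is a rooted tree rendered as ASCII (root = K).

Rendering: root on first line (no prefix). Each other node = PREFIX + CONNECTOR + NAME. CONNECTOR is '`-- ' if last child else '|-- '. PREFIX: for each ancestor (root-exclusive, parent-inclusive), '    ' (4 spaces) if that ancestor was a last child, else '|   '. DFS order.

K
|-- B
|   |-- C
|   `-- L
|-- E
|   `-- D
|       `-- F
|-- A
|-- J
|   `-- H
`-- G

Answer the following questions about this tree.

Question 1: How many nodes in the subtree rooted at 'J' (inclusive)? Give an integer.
Answer: 2

Derivation:
Subtree rooted at J contains: H, J
Count = 2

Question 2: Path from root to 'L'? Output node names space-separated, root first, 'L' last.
Answer: K B L

Derivation:
Walk down from root: K -> B -> L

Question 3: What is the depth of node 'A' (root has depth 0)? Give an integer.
Path from root to A: K -> A
Depth = number of edges = 1

Answer: 1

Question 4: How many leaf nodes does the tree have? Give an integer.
Leaves (nodes with no children): A, C, F, G, H, L

Answer: 6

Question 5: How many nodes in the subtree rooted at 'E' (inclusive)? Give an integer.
Subtree rooted at E contains: D, E, F
Count = 3

Answer: 3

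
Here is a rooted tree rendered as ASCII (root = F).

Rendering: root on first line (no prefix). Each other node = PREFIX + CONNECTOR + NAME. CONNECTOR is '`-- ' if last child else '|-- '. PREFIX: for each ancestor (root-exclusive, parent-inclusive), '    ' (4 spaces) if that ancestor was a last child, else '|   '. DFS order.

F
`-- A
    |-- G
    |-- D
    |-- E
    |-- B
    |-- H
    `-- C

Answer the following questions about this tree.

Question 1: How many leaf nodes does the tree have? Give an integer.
Answer: 6

Derivation:
Leaves (nodes with no children): B, C, D, E, G, H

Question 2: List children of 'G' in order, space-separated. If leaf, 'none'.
Answer: none

Derivation:
Node G's children (from adjacency): (leaf)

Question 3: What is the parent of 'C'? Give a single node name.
Scan adjacency: C appears as child of A

Answer: A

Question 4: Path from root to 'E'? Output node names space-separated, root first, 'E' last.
Walk down from root: F -> A -> E

Answer: F A E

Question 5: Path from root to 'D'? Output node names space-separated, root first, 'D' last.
Answer: F A D

Derivation:
Walk down from root: F -> A -> D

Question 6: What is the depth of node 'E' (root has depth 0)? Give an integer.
Answer: 2

Derivation:
Path from root to E: F -> A -> E
Depth = number of edges = 2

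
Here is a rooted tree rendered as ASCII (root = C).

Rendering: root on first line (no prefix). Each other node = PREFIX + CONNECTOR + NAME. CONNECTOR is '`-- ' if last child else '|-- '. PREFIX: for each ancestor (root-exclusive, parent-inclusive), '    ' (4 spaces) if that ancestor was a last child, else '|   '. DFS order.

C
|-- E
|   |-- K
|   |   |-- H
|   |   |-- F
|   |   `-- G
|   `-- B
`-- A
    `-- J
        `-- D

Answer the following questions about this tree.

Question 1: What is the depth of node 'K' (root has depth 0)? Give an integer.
Path from root to K: C -> E -> K
Depth = number of edges = 2

Answer: 2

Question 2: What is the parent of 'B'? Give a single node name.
Scan adjacency: B appears as child of E

Answer: E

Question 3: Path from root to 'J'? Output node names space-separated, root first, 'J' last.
Answer: C A J

Derivation:
Walk down from root: C -> A -> J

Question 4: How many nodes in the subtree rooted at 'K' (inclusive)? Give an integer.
Subtree rooted at K contains: F, G, H, K
Count = 4

Answer: 4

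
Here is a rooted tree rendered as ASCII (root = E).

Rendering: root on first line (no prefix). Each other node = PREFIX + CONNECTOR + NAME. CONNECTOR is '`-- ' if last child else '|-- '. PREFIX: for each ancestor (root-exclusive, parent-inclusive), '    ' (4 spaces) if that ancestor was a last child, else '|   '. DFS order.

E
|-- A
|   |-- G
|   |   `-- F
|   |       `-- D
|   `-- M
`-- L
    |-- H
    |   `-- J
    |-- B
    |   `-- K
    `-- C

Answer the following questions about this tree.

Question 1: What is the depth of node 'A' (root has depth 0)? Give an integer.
Answer: 1

Derivation:
Path from root to A: E -> A
Depth = number of edges = 1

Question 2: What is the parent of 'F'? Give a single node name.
Answer: G

Derivation:
Scan adjacency: F appears as child of G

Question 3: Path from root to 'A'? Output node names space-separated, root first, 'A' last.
Walk down from root: E -> A

Answer: E A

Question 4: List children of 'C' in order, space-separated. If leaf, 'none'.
Node C's children (from adjacency): (leaf)

Answer: none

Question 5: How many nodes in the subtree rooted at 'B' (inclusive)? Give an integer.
Subtree rooted at B contains: B, K
Count = 2

Answer: 2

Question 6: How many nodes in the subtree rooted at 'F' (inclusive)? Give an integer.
Subtree rooted at F contains: D, F
Count = 2

Answer: 2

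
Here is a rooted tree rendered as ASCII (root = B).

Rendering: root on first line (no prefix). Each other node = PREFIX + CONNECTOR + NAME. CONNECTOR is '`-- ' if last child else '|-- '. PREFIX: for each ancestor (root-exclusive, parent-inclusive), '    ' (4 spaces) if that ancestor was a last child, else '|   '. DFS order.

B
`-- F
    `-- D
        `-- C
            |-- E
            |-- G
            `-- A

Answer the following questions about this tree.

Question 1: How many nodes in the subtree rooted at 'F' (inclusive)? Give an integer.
Answer: 6

Derivation:
Subtree rooted at F contains: A, C, D, E, F, G
Count = 6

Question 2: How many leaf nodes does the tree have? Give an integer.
Leaves (nodes with no children): A, E, G

Answer: 3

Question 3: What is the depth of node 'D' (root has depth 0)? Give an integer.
Answer: 2

Derivation:
Path from root to D: B -> F -> D
Depth = number of edges = 2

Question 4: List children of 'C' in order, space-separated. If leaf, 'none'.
Answer: E G A

Derivation:
Node C's children (from adjacency): E, G, A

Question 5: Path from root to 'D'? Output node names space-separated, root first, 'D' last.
Walk down from root: B -> F -> D

Answer: B F D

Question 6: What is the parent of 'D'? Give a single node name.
Scan adjacency: D appears as child of F

Answer: F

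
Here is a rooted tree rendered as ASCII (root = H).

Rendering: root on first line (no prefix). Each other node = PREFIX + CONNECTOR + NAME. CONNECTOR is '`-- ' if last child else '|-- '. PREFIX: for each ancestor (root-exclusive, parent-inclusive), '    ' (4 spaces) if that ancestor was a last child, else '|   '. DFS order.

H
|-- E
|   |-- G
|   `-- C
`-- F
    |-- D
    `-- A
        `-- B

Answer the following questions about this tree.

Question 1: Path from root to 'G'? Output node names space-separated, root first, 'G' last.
Answer: H E G

Derivation:
Walk down from root: H -> E -> G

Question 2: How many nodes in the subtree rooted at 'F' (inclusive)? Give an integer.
Answer: 4

Derivation:
Subtree rooted at F contains: A, B, D, F
Count = 4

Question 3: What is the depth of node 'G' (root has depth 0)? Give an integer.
Answer: 2

Derivation:
Path from root to G: H -> E -> G
Depth = number of edges = 2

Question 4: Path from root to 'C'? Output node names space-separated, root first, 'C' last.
Walk down from root: H -> E -> C

Answer: H E C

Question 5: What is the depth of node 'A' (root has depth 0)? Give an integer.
Path from root to A: H -> F -> A
Depth = number of edges = 2

Answer: 2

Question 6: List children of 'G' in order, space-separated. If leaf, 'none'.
Answer: none

Derivation:
Node G's children (from adjacency): (leaf)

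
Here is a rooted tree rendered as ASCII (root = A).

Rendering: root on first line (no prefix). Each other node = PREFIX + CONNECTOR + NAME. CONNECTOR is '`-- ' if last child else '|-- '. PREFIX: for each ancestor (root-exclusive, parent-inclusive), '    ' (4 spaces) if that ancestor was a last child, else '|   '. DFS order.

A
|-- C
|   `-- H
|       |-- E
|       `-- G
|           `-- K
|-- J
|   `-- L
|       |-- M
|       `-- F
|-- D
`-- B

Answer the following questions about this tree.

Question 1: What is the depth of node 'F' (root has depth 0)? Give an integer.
Answer: 3

Derivation:
Path from root to F: A -> J -> L -> F
Depth = number of edges = 3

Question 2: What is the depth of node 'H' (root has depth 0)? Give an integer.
Path from root to H: A -> C -> H
Depth = number of edges = 2

Answer: 2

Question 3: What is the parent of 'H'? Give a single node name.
Scan adjacency: H appears as child of C

Answer: C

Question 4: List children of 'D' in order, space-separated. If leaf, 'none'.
Answer: none

Derivation:
Node D's children (from adjacency): (leaf)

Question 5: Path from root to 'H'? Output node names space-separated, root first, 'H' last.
Walk down from root: A -> C -> H

Answer: A C H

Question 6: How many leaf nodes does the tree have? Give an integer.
Leaves (nodes with no children): B, D, E, F, K, M

Answer: 6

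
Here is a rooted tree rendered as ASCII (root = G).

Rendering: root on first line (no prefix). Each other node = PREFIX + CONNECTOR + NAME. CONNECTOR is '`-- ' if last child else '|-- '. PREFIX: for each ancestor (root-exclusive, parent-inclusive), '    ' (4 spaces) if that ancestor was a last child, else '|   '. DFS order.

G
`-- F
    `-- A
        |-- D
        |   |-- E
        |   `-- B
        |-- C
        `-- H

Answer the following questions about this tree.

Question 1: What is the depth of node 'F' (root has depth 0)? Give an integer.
Path from root to F: G -> F
Depth = number of edges = 1

Answer: 1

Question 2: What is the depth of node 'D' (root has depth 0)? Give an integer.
Answer: 3

Derivation:
Path from root to D: G -> F -> A -> D
Depth = number of edges = 3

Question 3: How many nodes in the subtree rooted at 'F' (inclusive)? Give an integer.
Answer: 7

Derivation:
Subtree rooted at F contains: A, B, C, D, E, F, H
Count = 7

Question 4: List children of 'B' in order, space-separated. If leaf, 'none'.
Answer: none

Derivation:
Node B's children (from adjacency): (leaf)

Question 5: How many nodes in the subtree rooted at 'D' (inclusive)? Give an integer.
Subtree rooted at D contains: B, D, E
Count = 3

Answer: 3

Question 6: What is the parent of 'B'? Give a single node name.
Scan adjacency: B appears as child of D

Answer: D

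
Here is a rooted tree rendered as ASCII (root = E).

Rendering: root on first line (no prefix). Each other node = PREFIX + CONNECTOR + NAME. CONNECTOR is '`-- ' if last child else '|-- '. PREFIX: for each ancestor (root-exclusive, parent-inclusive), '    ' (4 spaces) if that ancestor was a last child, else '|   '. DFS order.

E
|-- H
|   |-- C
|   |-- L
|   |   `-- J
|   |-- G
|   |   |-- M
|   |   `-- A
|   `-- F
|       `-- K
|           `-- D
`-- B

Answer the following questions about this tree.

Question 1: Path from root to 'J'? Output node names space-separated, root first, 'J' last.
Answer: E H L J

Derivation:
Walk down from root: E -> H -> L -> J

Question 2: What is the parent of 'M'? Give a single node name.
Scan adjacency: M appears as child of G

Answer: G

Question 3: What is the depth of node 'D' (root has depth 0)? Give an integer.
Answer: 4

Derivation:
Path from root to D: E -> H -> F -> K -> D
Depth = number of edges = 4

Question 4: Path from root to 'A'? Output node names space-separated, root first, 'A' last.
Answer: E H G A

Derivation:
Walk down from root: E -> H -> G -> A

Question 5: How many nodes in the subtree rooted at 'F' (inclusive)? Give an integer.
Answer: 3

Derivation:
Subtree rooted at F contains: D, F, K
Count = 3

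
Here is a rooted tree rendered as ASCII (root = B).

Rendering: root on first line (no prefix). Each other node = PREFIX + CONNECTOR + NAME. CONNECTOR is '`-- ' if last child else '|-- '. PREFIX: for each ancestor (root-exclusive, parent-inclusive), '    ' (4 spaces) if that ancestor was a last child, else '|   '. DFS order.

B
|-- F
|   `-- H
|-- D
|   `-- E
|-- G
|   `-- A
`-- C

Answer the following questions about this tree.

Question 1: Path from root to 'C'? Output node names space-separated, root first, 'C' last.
Answer: B C

Derivation:
Walk down from root: B -> C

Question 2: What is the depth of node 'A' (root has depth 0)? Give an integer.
Path from root to A: B -> G -> A
Depth = number of edges = 2

Answer: 2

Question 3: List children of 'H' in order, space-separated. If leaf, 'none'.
Answer: none

Derivation:
Node H's children (from adjacency): (leaf)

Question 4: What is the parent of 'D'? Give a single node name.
Answer: B

Derivation:
Scan adjacency: D appears as child of B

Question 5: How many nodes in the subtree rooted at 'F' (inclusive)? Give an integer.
Subtree rooted at F contains: F, H
Count = 2

Answer: 2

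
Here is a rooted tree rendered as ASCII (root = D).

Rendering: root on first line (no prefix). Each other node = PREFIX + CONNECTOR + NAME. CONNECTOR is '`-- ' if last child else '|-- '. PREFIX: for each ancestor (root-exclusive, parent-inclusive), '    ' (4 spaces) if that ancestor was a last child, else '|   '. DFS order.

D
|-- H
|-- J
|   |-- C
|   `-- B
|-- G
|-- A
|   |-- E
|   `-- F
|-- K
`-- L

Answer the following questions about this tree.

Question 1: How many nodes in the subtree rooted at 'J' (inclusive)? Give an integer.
Answer: 3

Derivation:
Subtree rooted at J contains: B, C, J
Count = 3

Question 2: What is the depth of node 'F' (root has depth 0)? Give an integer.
Path from root to F: D -> A -> F
Depth = number of edges = 2

Answer: 2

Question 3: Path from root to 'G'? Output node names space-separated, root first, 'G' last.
Walk down from root: D -> G

Answer: D G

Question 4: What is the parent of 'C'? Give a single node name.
Scan adjacency: C appears as child of J

Answer: J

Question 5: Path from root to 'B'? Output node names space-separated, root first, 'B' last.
Walk down from root: D -> J -> B

Answer: D J B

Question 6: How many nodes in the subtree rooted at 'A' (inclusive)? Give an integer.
Subtree rooted at A contains: A, E, F
Count = 3

Answer: 3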